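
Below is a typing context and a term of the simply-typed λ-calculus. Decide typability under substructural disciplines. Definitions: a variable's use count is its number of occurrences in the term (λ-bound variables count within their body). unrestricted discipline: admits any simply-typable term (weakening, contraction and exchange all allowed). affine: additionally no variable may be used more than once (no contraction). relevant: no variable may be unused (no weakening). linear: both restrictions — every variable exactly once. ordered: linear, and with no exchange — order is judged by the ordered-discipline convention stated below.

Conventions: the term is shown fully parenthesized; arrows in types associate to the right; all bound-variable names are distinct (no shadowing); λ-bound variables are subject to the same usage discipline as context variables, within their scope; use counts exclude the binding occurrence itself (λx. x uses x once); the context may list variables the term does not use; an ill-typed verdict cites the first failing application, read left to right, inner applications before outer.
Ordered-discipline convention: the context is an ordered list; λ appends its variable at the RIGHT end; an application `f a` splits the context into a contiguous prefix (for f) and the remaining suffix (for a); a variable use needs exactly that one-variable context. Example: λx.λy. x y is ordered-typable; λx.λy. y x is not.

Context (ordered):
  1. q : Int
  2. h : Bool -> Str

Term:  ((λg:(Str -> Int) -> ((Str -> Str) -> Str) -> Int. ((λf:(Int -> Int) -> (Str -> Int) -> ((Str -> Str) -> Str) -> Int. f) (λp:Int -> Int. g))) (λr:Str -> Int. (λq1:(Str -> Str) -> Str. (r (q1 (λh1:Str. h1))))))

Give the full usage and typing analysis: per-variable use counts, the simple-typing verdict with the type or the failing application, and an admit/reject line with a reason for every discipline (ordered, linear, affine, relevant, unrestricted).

counts: q: 0×, h: 0×, g (bound): 1×, f (bound): 1×, p (bound): 0×, r (bound): 1×, q1 (bound): 1×, h1 (bound): 1×
left-to-right use order: f, g, r, q1, h1
typing: the term checks, with type (Int -> Int) -> (Str -> Int) -> ((Str -> Str) -> Str) -> Int
ordered: ✗ — unused: q, h, p — weakening required
linear: ✗ — unused: q, h, p — weakening required
affine: ✓ — none of q, h, g, f, p, r, q1, h1 used more than once
relevant: ✗ — unused: q, h, p — weakening required
unrestricted: ✓ — typability at (Int -> Int) -> (Str -> Int) -> ((Str -> Str) -> Str) -> Int is all that's needed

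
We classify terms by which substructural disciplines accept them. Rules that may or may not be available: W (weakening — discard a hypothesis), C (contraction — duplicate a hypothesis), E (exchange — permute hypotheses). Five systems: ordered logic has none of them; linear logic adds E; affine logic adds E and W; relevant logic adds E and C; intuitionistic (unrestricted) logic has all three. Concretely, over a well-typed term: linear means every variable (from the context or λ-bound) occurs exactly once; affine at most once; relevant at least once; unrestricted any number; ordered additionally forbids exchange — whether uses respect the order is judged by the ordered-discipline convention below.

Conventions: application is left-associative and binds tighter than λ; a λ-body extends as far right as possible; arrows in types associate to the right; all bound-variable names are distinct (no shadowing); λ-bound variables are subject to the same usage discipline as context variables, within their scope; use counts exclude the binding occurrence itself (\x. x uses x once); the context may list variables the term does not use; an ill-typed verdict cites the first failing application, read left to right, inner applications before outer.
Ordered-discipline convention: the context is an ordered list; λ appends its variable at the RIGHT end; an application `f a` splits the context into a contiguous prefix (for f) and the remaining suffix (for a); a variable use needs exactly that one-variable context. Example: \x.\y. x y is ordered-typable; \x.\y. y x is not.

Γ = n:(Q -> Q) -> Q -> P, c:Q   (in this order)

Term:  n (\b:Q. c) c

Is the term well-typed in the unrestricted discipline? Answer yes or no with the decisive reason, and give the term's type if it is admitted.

yes — well-typed at P; no restrictions here; term : P
counts: n=1, c=2, b [bound]=0
left-to-right use order: n, c, c
typing: well-typed — term : P
all disciplines: ordered ✗ | linear ✗ | affine ✗ | relevant ✗ | unrestricted ✓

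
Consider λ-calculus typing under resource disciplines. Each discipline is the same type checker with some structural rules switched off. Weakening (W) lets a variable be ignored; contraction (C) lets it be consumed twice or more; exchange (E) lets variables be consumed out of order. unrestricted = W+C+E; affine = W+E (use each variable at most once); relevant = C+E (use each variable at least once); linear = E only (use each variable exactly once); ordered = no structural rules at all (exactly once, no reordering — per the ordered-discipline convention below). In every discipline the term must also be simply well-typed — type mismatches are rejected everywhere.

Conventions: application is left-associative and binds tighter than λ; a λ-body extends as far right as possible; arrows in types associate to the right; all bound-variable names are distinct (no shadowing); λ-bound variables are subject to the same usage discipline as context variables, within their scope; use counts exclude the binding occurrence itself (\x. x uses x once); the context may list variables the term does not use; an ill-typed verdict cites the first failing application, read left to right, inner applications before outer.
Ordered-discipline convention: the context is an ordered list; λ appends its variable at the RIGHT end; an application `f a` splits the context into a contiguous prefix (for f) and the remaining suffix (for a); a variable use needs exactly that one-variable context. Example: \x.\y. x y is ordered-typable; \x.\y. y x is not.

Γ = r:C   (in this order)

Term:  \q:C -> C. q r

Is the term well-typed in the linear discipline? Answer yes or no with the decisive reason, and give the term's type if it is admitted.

yes — r, q: one use apiece; term : (C -> C) -> C
variable uses: r ×1, q [bound] ×1
left-to-right use order: q, r
typing: the term checks, with type (C -> C) -> C
summary: ordered ✗; linear ✓; affine ✓; relevant ✓; unrestricted ✓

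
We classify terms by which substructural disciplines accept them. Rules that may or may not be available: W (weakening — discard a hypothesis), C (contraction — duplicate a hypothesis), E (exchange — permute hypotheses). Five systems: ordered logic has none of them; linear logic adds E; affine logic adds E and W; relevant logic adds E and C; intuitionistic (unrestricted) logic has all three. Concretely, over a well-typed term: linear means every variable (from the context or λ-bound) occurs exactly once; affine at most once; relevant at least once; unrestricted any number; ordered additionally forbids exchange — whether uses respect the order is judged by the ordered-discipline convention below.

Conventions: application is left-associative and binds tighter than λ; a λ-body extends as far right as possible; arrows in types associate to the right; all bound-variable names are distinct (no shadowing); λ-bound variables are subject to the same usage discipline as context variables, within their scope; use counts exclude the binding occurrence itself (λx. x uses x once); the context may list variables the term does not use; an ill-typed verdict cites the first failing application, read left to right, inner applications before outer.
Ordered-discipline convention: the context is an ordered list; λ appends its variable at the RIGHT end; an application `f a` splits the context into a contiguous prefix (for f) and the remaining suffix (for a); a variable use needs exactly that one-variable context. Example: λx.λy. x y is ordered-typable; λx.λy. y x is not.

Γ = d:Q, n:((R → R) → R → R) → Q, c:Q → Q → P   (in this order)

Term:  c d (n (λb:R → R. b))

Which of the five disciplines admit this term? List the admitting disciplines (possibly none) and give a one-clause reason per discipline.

admitted by: linear, affine, relevant, unrestricted
counts: d: 1, n: 1, c: 1, b (λ-bound): 1
uses in reading order: c, d, n, b
typing: the term checks, with type P
ordered ✗ (needs exchange: uses follow c, d, n, b)
linear ✓ (single use per variable (d, n, c, b))
affine ✓ (d, n, c, b: no repeats, contraction unneeded)
relevant ✓ (d, n, c, b: all used, weakening unneeded)
unrestricted ✓ (simply typable at P; W, C, E all held)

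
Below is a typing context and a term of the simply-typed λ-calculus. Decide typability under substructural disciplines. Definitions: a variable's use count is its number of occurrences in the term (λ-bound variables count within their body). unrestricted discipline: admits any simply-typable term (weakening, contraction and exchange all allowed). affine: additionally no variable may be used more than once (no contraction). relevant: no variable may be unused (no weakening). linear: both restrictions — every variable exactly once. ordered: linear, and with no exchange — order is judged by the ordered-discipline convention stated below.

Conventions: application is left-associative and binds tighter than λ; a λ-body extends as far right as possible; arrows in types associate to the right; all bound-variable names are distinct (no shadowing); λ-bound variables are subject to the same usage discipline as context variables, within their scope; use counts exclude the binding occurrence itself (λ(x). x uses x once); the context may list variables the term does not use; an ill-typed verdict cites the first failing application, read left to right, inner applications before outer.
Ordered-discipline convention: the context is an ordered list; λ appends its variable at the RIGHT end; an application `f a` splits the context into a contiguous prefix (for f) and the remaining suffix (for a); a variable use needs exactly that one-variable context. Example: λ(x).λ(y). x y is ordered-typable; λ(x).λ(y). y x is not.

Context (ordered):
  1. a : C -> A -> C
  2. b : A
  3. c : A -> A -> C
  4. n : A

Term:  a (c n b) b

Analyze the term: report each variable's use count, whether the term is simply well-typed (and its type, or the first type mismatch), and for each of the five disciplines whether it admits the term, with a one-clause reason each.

usage: a ×1; b ×2; c ×1; n ×1
use order (left to right): a, c, n, b, b
typing: well-typed — term : C
ordered: ✗ — needs contraction — b ×2
linear: ✗ — needs contraction — b ×2
affine: ✗ — needs contraction — b ×2
relevant: ✓ — none of a, b, c, n goes unused
unrestricted: ✓ — type-checks (C) and nothing is barred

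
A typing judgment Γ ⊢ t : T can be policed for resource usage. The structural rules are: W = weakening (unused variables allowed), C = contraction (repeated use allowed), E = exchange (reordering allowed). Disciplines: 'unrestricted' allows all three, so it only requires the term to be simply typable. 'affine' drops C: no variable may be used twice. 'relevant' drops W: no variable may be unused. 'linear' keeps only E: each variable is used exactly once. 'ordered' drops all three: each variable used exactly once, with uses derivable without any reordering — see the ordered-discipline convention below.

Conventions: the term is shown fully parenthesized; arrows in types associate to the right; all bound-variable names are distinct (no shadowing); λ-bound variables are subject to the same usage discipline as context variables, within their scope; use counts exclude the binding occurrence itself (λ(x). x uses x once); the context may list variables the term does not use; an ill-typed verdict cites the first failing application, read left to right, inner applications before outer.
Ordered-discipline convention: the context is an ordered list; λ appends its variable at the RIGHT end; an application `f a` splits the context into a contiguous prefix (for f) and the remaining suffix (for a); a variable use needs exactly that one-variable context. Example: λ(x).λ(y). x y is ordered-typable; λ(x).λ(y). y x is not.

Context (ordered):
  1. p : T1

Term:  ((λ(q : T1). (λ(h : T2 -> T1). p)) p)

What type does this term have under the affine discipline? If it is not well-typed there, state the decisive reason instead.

not well-typed under affine — needs contraction — p ×2
variable uses: p: 2; q (λ-bound): 0; h (λ-bound): 0
order of uses: p, p
typing: well-typed — term : (T2 -> T1) -> T1
all disciplines: ordered ✗; linear ✗; affine ✗; relevant ✗; unrestricted ✓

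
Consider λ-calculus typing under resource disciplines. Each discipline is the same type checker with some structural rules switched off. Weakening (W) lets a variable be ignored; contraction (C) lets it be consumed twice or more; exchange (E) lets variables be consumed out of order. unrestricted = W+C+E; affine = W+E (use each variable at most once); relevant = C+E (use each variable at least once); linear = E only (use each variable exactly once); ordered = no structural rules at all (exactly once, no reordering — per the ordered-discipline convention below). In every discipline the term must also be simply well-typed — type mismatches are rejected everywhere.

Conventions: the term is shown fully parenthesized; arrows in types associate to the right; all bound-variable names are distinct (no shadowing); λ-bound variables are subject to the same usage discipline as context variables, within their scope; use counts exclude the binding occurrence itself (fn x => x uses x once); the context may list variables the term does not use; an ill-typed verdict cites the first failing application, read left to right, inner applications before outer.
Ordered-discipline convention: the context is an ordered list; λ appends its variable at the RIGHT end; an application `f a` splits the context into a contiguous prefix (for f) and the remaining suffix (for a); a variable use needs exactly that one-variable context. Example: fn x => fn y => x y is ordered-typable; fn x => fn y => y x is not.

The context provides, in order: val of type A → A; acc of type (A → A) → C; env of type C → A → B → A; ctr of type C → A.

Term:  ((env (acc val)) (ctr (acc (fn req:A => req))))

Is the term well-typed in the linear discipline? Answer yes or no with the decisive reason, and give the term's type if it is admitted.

no — needs contraction — acc ×2
variable uses: val ×1; acc ×2; env ×1; ctr ×1; req [bound] ×1
use order (left to right): env, acc, val, ctr, acc, req
typing: ✓ — B → A
summary: ordered ✗; linear ✗; affine ✗; relevant ✓; unrestricted ✓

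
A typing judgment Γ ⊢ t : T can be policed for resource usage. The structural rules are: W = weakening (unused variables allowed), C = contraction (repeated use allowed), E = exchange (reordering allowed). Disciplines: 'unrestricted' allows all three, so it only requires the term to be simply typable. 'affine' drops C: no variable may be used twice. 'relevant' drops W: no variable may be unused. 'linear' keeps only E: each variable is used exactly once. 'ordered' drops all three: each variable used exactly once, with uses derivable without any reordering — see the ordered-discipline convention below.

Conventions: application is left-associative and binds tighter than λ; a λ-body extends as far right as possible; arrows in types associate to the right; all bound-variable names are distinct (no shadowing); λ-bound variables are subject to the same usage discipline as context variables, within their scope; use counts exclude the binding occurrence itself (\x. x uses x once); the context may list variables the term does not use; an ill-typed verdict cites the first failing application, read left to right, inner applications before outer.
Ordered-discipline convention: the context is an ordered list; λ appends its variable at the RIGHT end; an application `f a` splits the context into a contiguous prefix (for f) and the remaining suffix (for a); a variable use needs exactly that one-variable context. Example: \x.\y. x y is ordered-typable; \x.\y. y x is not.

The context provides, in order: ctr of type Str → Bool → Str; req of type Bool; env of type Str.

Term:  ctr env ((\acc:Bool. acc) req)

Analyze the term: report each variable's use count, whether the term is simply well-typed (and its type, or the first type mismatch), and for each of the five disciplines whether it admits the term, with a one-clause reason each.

usage: ctr: 1×; req: 1×; env: 1×; acc (bound): 1×
use order (left to right): ctr, env, acc, req
typing: well-typed at Str
ordered ✗ (needs exchange: uses follow ctr, env, acc, req)
linear ✓ (each of ctr, req, env, acc used exactly once)
affine ✓ (at most one use each (ctr, req, env, acc))
relevant ✓ (at least one use each (ctr, req, env, acc))
unrestricted ✓ (typability at Str is all that's needed)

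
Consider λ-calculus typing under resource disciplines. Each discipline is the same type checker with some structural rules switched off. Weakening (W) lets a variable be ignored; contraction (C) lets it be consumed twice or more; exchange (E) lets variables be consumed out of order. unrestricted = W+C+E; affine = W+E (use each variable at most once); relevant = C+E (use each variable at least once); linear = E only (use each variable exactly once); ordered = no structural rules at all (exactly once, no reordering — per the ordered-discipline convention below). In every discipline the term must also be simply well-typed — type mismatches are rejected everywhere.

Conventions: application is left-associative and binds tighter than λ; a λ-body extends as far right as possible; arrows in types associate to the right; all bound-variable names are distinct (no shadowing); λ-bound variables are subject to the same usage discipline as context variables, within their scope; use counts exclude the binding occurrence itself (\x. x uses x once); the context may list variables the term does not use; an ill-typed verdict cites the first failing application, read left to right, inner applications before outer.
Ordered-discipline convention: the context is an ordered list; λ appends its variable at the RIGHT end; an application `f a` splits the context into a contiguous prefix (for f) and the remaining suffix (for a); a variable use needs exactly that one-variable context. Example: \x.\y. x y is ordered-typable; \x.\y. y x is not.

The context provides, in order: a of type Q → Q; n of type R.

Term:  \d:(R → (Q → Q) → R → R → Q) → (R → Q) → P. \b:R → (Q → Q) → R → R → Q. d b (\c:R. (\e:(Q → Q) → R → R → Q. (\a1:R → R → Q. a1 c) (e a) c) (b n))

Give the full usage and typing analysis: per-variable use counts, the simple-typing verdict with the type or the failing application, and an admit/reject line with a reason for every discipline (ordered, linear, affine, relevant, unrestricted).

usage: a: 1; n: 1; d [bound]: 1; b [bound]: 2; c [bound]: 2; e [bound]: 1; a1 [bound]: 1
uses in reading order: d, b, a1, c, e, a, c, b, n
typing: well-typed — term : ((R → (Q → Q) → R → R → Q) → (R → Q) → P) → (R → (Q → Q) → R → R → Q) → P
ordered: ✗, b ×2, c ×2 used more than once (contraction)
linear: ✗, b ×2, c ×2 used more than once (contraction)
affine: ✗, b ×2, c ×2 used more than once (contraction)
relevant: ✓, at least one use each (a, n, d, b, c, e, a1)
unrestricted: ✓, type-checks (((R → (Q → Q) → R → R → Q) → (R → Q) → P) → (R → (Q → Q) → R → R → Q) → P) and nothing is barred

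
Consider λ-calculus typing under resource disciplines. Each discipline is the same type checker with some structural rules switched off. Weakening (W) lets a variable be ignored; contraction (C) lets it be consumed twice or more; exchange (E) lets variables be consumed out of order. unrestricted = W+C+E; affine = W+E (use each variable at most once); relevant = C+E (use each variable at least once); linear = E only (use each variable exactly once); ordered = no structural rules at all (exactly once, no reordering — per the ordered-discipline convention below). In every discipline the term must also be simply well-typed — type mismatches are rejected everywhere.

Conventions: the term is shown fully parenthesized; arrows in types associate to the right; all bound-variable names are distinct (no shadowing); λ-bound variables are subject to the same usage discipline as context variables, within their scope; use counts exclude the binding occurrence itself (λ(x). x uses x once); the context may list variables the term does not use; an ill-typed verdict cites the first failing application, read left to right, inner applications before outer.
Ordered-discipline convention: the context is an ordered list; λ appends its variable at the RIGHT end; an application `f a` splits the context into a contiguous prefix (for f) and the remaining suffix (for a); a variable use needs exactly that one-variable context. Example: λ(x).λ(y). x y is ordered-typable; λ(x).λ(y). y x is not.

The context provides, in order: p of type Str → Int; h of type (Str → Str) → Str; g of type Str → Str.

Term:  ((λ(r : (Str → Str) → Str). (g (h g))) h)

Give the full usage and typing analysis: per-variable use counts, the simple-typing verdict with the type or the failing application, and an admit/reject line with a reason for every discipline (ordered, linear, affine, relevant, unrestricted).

variable uses: p: 0×, h: 2×, g: 2×, r (bound): 0×
left-to-right use order: g, h, g, h
typing: ✓ — Str
ordered ✗ (repeated use of h ×2, g ×2; needs weakening: p, r unused)
linear ✗ (repeated use of h ×2, g ×2; needs weakening: p, r unused)
affine ✗ (repeated use of h ×2, g ×2)
relevant ✗ (needs weakening: p, r unused)
unrestricted ✓ (simply typable at Str; W, C, E all held)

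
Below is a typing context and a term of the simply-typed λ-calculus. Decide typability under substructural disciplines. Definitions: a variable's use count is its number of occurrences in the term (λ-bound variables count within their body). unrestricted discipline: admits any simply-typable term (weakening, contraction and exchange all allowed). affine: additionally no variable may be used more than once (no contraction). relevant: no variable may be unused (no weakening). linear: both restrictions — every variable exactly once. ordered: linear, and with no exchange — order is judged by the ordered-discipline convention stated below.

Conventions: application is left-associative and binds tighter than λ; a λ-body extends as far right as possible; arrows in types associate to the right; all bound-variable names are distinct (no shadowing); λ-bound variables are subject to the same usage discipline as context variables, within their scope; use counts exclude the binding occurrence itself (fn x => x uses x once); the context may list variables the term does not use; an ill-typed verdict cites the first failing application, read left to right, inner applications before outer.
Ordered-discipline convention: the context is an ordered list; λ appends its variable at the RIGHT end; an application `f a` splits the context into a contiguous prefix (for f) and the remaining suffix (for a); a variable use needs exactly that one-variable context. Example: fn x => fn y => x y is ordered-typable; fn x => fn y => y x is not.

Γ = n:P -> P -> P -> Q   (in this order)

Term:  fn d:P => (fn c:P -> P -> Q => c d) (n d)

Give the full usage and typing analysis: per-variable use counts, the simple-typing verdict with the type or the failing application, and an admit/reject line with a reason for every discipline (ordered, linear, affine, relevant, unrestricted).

usage: n ×1, d [bound] ×2, c [bound] ×1
uses in reading order: c, d, n, d
typing: the term checks, with type P -> P -> Q
ordered: ✗, repeated use of d ×2
linear: ✗, repeated use of d ×2
affine: ✗, repeated use of d ×2
relevant: ✓, at least one use each (n, d, c)
unrestricted: ✓, simply typable at P -> P -> Q; W, C, E all held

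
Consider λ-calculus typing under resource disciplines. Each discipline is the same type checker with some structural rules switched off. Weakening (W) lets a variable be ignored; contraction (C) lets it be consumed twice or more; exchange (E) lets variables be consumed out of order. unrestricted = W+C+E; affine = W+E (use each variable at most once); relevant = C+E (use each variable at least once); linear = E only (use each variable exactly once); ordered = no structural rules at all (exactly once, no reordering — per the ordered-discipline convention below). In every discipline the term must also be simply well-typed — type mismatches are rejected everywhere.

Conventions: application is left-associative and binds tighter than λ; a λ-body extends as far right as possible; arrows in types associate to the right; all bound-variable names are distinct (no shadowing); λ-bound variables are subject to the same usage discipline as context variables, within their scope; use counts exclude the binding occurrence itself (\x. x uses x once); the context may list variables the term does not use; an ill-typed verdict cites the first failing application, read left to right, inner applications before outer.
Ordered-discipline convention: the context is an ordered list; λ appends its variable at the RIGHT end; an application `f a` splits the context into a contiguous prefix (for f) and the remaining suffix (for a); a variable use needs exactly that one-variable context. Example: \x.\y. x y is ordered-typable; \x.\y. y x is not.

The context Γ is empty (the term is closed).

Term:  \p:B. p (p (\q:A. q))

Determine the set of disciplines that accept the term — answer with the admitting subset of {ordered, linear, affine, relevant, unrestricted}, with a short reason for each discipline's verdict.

admitting disciplines: none
variable uses: p (bound): 2×; q (bound): 1×
use order (left to right): p, p, q
typing: ill-typed: non-arrow in function slot: B
ordered ✗ (not simply typable)
linear ✗ (fails simple typing)
affine ✗ (a type mismatch blocks all five)
relevant ✗ (the type mismatch rejects it)
unrestricted ✗ (not simply typable)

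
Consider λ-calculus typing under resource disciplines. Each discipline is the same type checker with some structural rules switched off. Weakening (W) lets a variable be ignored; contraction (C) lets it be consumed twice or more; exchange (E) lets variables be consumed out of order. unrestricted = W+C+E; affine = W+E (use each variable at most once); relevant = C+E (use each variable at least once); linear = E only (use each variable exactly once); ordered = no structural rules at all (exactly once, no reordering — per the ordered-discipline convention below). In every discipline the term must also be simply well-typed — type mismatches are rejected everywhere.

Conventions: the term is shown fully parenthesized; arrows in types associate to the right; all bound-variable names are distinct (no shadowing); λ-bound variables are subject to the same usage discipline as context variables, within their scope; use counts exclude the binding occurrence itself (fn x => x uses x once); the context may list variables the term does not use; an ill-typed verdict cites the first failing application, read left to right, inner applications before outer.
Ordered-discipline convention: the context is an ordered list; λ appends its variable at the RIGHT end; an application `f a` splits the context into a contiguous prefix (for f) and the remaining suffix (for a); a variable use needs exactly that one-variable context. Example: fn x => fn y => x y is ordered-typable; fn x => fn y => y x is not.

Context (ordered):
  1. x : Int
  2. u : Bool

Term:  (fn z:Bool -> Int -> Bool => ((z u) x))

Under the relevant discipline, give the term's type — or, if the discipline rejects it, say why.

term : (Bool -> Int -> Bool) -> Bool
usage: x=1, u=1, z [bound]=1
left-to-right use order: z, u, x
typing: well-typed — term : (Bool -> Int -> Bool) -> Bool
across the five disciplines: ordered ✗ · linear ✓ · affine ✓ · relevant ✓ · unrestricted ✓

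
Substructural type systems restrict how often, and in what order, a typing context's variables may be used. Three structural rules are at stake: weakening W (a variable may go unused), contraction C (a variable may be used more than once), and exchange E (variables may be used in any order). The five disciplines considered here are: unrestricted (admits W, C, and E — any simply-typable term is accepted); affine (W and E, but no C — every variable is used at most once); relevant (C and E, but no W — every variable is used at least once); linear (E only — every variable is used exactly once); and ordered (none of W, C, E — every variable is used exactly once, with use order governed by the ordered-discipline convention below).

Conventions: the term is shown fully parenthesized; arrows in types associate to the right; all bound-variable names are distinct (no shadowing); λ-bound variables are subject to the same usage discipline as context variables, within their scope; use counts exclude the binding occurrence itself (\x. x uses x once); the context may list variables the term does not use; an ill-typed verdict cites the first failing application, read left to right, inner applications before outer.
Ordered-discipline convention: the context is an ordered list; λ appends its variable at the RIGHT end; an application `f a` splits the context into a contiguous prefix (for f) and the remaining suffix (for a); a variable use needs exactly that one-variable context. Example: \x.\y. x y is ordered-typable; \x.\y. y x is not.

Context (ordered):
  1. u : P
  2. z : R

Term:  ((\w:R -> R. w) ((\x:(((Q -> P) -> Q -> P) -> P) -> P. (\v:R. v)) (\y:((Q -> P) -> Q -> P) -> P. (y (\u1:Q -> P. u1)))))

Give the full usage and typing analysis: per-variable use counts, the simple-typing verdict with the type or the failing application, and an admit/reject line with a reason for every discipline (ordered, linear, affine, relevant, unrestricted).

counts: u: 0; z: 0; w [bound]: 1; x [bound]: 0; v [bound]: 1; y [bound]: 1; u1 [bound]: 1
use order (left to right): w, v, y, u1
typing: the term checks, with type R -> R
ordered: ✗, needs weakening: u, z, x unused
linear: ✗, needs weakening: u, z, x unused
affine: ✓, u, z, w, x, v, y, u1: no repeats, contraction unneeded
relevant: ✗, needs weakening: u, z, x unused
unrestricted: ✓, type-checks (R -> R) and nothing is barred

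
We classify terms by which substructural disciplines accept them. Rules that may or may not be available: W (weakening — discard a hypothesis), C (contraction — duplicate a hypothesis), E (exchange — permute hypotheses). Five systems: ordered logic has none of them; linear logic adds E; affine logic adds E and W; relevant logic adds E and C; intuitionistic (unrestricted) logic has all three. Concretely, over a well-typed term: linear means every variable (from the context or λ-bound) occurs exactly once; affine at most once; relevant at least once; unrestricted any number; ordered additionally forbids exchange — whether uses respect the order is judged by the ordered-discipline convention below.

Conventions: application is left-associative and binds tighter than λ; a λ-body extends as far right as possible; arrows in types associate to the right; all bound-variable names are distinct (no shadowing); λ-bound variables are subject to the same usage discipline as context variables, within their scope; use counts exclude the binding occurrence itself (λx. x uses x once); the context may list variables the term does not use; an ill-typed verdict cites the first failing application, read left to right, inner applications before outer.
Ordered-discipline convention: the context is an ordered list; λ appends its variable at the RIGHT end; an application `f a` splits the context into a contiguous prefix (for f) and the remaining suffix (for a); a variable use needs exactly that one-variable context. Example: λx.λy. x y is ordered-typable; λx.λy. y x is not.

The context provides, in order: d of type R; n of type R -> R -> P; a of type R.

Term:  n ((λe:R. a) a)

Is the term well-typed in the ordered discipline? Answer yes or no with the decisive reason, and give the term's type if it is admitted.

no — uses contraction: a ×2; d, e left unused
counts: d: 0×, n: 1×, a: 2×, e (bound): 0×
uses in reading order: n, a, a
typing: ✓ — R -> P
across the five disciplines: ordered ✗, linear ✗, affine ✗, relevant ✗, unrestricted ✓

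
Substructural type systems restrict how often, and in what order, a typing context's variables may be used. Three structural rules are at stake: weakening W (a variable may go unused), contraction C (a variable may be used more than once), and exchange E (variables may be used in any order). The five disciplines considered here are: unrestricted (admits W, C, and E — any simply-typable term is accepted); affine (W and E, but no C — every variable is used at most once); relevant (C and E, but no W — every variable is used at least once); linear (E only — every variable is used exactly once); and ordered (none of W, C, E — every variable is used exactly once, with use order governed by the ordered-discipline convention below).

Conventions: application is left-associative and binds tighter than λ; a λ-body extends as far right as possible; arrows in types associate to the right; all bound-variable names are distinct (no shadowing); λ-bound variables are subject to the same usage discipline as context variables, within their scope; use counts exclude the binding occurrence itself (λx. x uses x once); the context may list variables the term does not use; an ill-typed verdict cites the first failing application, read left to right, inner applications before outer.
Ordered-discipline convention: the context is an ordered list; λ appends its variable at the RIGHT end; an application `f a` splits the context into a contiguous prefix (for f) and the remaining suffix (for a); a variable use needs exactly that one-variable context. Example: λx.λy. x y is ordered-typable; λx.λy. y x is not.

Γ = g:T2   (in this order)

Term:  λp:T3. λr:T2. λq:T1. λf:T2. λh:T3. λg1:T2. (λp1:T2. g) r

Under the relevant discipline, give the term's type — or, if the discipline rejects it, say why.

not well-typed under relevant — p, q, f, h, g1, p1 left unused
use counts: g: 1; p (λ-bound): 0; r (λ-bound): 1; q (λ-bound): 0; f (λ-bound): 0; h (λ-bound): 0; g1 (λ-bound): 0; p1 (λ-bound): 0
uses in reading order: g, r
typing: well-typed — term : T3 -> T2 -> T1 -> T2 -> T3 -> T2 -> T2
summary: ordered ✗, linear ✗, affine ✓, relevant ✗, unrestricted ✓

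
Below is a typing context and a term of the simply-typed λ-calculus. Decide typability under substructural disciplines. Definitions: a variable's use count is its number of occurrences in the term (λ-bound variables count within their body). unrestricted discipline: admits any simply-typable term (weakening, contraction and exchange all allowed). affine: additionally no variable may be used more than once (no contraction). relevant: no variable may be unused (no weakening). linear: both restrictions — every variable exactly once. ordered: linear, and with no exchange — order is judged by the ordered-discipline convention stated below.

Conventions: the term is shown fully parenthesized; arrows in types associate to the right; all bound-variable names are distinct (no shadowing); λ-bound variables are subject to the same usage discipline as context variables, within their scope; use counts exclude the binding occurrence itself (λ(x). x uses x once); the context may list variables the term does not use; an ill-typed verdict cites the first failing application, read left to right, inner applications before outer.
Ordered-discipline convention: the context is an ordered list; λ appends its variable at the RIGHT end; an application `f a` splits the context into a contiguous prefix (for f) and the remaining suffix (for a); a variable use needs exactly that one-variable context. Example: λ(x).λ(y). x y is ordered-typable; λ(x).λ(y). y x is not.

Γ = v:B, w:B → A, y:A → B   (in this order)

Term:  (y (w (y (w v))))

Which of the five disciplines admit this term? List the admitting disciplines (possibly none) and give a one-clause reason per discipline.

admitting disciplines: relevant, unrestricted
usage: v: 1×; w: 2×; y: 2×
left-to-right use order: y, w, y, w, v
typing: well-typed at B
ordered: ✗, uses contraction: w ×2, y ×2
linear: ✗, uses contraction: w ×2, y ×2
affine: ✗, uses contraction: w ×2, y ×2
relevant: ✓, every one of v, w, y appears
unrestricted: ✓, simply typable at B; W, C, E all held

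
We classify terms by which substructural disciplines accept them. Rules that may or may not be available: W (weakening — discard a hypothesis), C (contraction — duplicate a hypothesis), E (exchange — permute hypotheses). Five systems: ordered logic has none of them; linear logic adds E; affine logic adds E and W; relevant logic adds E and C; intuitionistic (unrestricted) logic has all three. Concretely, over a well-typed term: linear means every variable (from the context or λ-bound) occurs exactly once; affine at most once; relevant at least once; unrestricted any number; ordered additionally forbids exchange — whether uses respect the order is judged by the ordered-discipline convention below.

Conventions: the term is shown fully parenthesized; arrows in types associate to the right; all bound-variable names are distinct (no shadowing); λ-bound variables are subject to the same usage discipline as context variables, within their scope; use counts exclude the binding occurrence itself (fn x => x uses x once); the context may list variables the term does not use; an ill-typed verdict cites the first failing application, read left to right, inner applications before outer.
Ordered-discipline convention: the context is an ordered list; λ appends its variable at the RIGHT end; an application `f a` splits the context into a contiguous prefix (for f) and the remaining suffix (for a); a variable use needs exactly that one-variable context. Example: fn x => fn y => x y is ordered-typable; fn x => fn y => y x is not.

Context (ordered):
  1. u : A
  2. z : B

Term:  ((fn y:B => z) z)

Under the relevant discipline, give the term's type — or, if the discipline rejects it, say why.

not well-typed under relevant — u, y left unused
usage: u ×0; z ×2; y [bound] ×0
left-to-right use order: z, z
typing: ✓ — B
summary: ordered ✗; linear ✗; affine ✗; relevant ✗; unrestricted ✓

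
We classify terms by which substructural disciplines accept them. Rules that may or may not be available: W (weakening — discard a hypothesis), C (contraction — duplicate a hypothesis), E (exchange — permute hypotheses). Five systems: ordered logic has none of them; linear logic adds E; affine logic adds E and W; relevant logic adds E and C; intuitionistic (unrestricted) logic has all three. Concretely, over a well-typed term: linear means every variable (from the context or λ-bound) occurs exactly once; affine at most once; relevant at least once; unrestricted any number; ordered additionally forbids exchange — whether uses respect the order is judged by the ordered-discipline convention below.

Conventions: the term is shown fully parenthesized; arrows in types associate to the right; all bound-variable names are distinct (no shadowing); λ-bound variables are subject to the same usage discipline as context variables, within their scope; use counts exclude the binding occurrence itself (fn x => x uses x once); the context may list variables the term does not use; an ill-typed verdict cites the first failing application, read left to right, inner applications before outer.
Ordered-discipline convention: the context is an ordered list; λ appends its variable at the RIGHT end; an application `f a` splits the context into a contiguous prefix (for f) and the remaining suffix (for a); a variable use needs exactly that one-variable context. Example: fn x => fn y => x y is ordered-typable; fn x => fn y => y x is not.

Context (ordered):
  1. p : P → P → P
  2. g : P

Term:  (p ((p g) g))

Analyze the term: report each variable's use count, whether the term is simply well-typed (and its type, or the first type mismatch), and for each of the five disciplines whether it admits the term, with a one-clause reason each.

counts: p=2; g=2
use order (left to right): p, p, g, g
typing: the term checks, with type P → P
ordered ✗ (p ×2, g ×2 used more than once (contraction))
linear ✗ (p ×2, g ×2 used more than once (contraction))
affine ✗ (p ×2, g ×2 used more than once (contraction))
relevant ✓ (at least one use each (p, g))
unrestricted ✓ (simply typable at P → P; W, C, E all held)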